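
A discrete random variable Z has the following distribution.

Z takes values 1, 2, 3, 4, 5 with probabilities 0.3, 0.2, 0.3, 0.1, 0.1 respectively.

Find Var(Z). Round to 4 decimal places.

E[Z] = (1)(0.3) + (2)(0.2) + (3)(0.3) + (4)(0.1) + (5)(0.1) = 2.5
E[Z²] = (1)²(0.3) + (2)²(0.2) + (3)²(0.3) + (4)²(0.1) + (5)²(0.1) = 7.9
Var(Z) = E[Z²] − (E[Z])² = 7.9 − (2.5)² = 1.65

1.6500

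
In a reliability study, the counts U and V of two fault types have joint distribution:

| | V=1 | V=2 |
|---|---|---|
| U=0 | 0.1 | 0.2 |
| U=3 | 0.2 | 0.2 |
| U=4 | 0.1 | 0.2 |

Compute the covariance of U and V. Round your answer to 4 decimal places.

E[U] = 2.4,  E[V] = 1.6
E[UV] = 3.8
cov(U,V) = E[UV] − E[U]E[V] = 3.8 − (2.4)(1.6) = -0.04

-0.0400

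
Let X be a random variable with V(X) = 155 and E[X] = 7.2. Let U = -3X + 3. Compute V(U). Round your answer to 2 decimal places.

V(-3X + 3) = (-3)²·V(X) = 9·155 = 1395

1395.00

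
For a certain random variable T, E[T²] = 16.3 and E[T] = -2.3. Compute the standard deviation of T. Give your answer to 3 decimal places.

V(T) = 16.3 − (-2.3)² = 11.01
σ(T) = √11.01 ≈ 3.318

3.318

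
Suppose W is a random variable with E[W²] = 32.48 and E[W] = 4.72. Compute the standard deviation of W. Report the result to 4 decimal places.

3.1940

var(W) = 32.48 − (4.72)² = 10.2016
sd(W) = √10.2016 ≈ 3.1940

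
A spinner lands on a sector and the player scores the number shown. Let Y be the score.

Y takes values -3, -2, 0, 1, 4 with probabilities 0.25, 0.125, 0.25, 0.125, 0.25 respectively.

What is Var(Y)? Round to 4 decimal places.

6.8594

E[Y] = (-3)(0.25) + (-2)(0.125) + (0)(0.25) + (1)(0.125) + (4)(0.25) = 0.125
E[Y²] = (-3)²(0.25) + (-2)²(0.125) + (0)²(0.25) + (1)²(0.125) + (4)²(0.25) = 6.875
Var(Y) = E[Y²] − (E[Y])² = 6.875 − (0.125)² = 6.859375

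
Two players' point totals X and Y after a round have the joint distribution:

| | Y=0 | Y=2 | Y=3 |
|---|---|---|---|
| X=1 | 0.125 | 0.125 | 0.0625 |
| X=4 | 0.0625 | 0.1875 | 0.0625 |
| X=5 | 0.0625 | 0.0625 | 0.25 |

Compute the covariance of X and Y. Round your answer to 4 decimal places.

0.6172

E[X] = 3.4375,  E[Y] = 1.875
E[XY] = 7.0625
Cov(X,Y) = E[XY] − E[X]E[Y] = 7.0625 − (3.4375)(1.875) = 0.6171875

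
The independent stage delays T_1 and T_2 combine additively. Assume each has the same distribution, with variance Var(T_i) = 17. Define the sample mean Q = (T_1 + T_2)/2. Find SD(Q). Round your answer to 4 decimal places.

2.9155

By independence, Var(Q) = (0.5)²Var(T_1) + (0.5)²Var(T_2)
= (0.5)²·17 + (0.5)²·17 = 8.5
SD(Q) = √8.5 ≈ 2.9155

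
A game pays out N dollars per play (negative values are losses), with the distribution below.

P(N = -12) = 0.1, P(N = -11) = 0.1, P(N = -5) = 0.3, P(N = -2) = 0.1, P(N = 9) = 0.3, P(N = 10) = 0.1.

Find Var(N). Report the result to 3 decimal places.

E[N] = (-12)(0.1) + (-11)(0.1) + (-5)(0.3) + (-2)(0.1) + (9)(0.3) + (10)(0.1) = -0.3
E[N²] = (-12)²(0.1) + (-11)²(0.1) + (-5)²(0.3) + (-2)²(0.1) + (9)²(0.3) + (10)²(0.1) = 68.7
Var(N) = E[N²] − (E[N])² = 68.7 − (-0.3)² = 68.61

68.610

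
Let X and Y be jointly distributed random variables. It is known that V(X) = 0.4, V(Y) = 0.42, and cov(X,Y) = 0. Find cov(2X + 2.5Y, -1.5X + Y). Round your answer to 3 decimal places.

-0.150

cov(2X + 2.5Y, -1.5X + Y) = (2)(-1.5)V(X) + (2.5)(1)V(Y) + [(2)(1) + (2.5)(-1.5)]cov(X,Y)
= -3·0.4 + 2.5·0.42 + -1.75·0 = -0.15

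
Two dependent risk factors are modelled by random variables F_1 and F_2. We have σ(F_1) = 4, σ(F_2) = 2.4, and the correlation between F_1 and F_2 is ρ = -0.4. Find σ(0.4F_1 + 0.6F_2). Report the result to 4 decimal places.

1.6704

Var(F_1) = (4)² = 16;  Var(F_2) = (2.4)² = 5.76
Cov(F_1,F_2) = ρ·σ(F_1)·σ(F_2) = -0.4·4·2.4 = -3.84
Var(0.4F_1 + 0.6F_2) = (0.4)²·Var(F_1) + (0.6)²·Var(F_2) + 2·(0.4)·(0.6)·Cov(F_1,F_2)
= 0.16·16 + 0.36·5.76 + 0.48·-3.84 = 2.7904
σ(0.4F_1 + 0.6F_2) = √2.7904 ≈ 1.6704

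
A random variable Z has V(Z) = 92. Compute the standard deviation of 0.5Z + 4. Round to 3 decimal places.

4.796

V(0.5Z + 4) = (0.5)²·92 = 23
SD(0.5Z + 4) = √23 ≈ 4.796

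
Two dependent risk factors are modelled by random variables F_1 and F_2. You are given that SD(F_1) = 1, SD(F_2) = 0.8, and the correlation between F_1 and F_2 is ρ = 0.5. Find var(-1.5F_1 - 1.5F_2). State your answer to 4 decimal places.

5.4900

var(F_1) = (1)² = 1;  var(F_2) = (0.8)² = 0.64
Cov(F_1,F_2) = ρ·SD(F_1)·SD(F_2) = 0.5·1·0.8 = 0.4
var(-1.5F_1 - 1.5F_2) = (-1.5)²·var(F_1) + (-1.5)²·var(F_2) + 2·(-1.5)·(-1.5)·Cov(F_1,F_2)
= 2.25·1 + 2.25·0.64 + 4.5·0.4 = 5.49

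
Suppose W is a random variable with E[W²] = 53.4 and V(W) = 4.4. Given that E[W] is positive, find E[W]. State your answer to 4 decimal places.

7.0000

(E[W])² = E[W²] − V(W) = 53.4 − 4.4 = 49
E[W] = √49 = 7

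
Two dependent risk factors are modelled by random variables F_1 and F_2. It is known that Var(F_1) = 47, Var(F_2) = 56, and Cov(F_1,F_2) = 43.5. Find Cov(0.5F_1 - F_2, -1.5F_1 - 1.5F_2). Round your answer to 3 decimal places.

Cov(0.5F_1 - F_2, -1.5F_1 - 1.5F_2) = (0.5)(-1.5)Var(F_1) + (-1)(-1.5)Var(F_2) + [(0.5)(-1.5) + (-1)(-1.5)]Cov(F_1,F_2)
= -0.75·47 + 1.5·56 + 0.75·43.5 = 81.375

81.375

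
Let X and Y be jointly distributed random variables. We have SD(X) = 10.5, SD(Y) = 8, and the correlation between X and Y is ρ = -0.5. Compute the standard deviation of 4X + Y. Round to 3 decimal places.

V(X) = (10.5)² = 110.25;  V(Y) = (8)² = 64
cov(X,Y) = ρ·SD(X)·SD(Y) = -0.5·10.5·8 = -42
V(4X + Y) = (4)²·V(X) + (1)²·V(Y) + 2·(4)·(1)·cov(X,Y)
= 16·110.25 + 1·64 + 8·-42 = 1492
SD(4X + Y) = √1492 ≈ 38.626

38.626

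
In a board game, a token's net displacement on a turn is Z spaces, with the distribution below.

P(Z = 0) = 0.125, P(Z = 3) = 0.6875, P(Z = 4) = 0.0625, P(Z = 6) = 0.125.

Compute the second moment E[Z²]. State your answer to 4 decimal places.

11.6875

E[Z²] = (0)²(0.125) + (3)²(0.6875) + (4)²(0.0625) + (6)²(0.125) = 11.6875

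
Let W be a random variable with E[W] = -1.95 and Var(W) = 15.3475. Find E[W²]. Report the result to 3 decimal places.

E[W²] = Var(W) + (E[W])² = 15.3475 + (-1.95)² = 19.15

19.150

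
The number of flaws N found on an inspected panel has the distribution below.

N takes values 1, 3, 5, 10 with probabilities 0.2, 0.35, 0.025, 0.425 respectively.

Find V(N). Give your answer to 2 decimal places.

14.83

E[N] = (1)(0.2) + (3)(0.35) + (5)(0.025) + (10)(0.425) = 5.625
E[N²] = (1)²(0.2) + (3)²(0.35) + (5)²(0.025) + (10)²(0.425) = 46.475
V(N) = E[N²] − (E[N])² = 46.475 − (5.625)² = 14.834375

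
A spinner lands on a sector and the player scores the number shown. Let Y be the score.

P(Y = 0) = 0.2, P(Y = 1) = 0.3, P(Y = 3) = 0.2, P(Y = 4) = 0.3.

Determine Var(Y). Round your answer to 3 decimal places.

E[Y] = (0)(0.2) + (1)(0.3) + (3)(0.2) + (4)(0.3) = 2.1
E[Y²] = (0)²(0.2) + (1)²(0.3) + (3)²(0.2) + (4)²(0.3) = 6.9
Var(Y) = E[Y²] − (E[Y])² = 6.9 − (2.1)² = 2.49

2.490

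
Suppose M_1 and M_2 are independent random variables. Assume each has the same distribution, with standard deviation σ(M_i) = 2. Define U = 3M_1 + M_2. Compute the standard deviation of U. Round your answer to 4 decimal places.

Var(M_i) = (2)² = 4
By independence, Var(U) = (3)²Var(M_1) + (1)²Var(M_2)
= (3)²·4 + (1)²·4 = 40
σ(U) = √40 ≈ 6.3246

6.3246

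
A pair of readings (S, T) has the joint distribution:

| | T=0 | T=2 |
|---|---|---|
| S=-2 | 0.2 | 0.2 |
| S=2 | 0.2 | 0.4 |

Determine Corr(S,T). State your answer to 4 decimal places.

0.1667

E[S] = 0.4,  E[T] = 1.2
E[ST] = 0.8
Cov(S,T) = E[ST] − E[S]E[T] = 0.8 − (0.4)(1.2) = 0.32
Var(S) = 3.84,  Var(T) = 0.96
ρ = 0.32 / √(3.84·0.96) ≈ 0.1667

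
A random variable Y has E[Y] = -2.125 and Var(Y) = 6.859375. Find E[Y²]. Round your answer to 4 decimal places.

11.3750

E[Y²] = Var(Y) + (E[Y])² = 6.859375 + (-2.125)² = 11.375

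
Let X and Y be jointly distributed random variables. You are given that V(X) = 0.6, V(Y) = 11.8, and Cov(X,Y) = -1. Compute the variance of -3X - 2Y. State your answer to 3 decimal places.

40.600

V(-3X - 2Y) = (-3)²·V(X) + (-2)²·V(Y) + 2·(-3)·(-2)·Cov(X,Y)
= 9·0.6 + 4·11.8 + 12·-1 = 40.6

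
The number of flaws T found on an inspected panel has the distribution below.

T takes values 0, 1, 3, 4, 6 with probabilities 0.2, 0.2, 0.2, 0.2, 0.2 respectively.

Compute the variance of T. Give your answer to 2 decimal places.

E[T] = (0)(0.2) + (1)(0.2) + (3)(0.2) + (4)(0.2) + (6)(0.2) = 2.8
E[T²] = (0)²(0.2) + (1)²(0.2) + (3)²(0.2) + (4)²(0.2) + (6)²(0.2) = 12.4
V(T) = E[T²] − (E[T])² = 12.4 − (2.8)² = 4.56

4.56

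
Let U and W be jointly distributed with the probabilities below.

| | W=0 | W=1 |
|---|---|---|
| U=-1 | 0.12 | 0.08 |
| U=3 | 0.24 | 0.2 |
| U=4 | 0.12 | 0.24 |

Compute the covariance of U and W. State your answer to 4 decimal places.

0.1488

E[U] = 2.56,  E[W] = 0.52
E[UW] = 1.48
cov(U,W) = E[UW] − E[U]E[W] = 1.48 − (2.56)(0.52) = 0.1488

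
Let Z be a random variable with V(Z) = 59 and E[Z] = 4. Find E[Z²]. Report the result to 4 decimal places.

E[Z²] = V(Z) + (E[Z])² = 59 + (4)² = 75

75.0000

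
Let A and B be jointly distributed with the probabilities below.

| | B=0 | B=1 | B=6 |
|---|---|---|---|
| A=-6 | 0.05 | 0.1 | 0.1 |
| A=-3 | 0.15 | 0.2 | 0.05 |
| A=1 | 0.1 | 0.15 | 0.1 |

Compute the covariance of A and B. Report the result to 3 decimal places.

E[A] = -2.35,  E[B] = 1.95
E[AB] = -4.95
cov(A,B) = E[AB] − E[A]E[B] = -4.95 − (-2.35)(1.95) = -0.3675

-0.368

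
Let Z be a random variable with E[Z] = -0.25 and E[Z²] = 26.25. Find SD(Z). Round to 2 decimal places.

var(Z) = 26.25 − (-0.25)² = 26.1875
SD(Z) = √26.1875 ≈ 5.12

5.12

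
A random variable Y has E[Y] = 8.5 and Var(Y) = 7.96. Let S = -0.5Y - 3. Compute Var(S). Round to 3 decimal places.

1.990

Var(-0.5Y - 3) = (-0.5)²·Var(Y) = 0.25·7.96 = 1.99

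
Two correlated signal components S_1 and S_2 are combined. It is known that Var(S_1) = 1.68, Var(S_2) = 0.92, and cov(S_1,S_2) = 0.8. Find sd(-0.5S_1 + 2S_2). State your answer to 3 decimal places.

Var(-0.5S_1 + 2S_2) = (-0.5)²·Var(S_1) + (2)²·Var(S_2) + 2·(-0.5)·(2)·cov(S_1,S_2)
= 0.25·1.68 + 4·0.92 + -2·0.8 = 2.5
sd(-0.5S_1 + 2S_2) = √2.5 ≈ 1.581

1.581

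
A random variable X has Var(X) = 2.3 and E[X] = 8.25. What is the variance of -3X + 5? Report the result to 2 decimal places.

Var(-3X + 5) = (-3)²·Var(X) = 9·2.3 = 20.7

20.70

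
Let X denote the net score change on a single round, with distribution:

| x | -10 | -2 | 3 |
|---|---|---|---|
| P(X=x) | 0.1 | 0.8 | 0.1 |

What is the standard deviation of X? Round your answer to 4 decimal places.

2.9682

E[X] = (-10)(0.1) + (-2)(0.8) + (3)(0.1) = -2.3
E[X²] = (-10)²(0.1) + (-2)²(0.8) + (3)²(0.1) = 14.1
Var(X) = E[X²] − (E[X])² = 14.1 − (-2.3)² = 8.81
SD(X) = √8.81 ≈ 2.9682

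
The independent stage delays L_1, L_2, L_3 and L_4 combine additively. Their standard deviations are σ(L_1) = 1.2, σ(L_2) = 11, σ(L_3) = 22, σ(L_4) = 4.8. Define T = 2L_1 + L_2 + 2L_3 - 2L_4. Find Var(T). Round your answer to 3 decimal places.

2154.920

Var(L_1) = 1.44, Var(L_2) = 121, Var(L_3) = 484, Var(L_4) = 23.04
By independence, Var(T) = (2)²Var(L_1) + (1)²Var(L_2) + (2)²Var(L_3) + (-2)²Var(L_4)
= (2)²·1.44 + (1)²·121 + (2)²·484 + (-2)²·23.04 = 2154.92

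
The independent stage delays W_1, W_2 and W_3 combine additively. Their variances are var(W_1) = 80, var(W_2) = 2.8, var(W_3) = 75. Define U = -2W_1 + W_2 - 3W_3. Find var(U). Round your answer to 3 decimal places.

By independence, var(U) = (-2)²var(W_1) + (1)²var(W_2) + (-3)²var(W_3)
= (-2)²·80 + (1)²·2.8 + (-3)²·75 = 997.8

997.800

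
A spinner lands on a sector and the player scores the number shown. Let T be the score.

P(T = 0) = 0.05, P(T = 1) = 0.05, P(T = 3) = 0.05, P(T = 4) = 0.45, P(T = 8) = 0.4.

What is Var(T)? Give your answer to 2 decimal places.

6.26

E[T] = (0)(0.05) + (1)(0.05) + (3)(0.05) + (4)(0.45) + (8)(0.4) = 5.2
E[T²] = (0)²(0.05) + (1)²(0.05) + (3)²(0.05) + (4)²(0.45) + (8)²(0.4) = 33.3
Var(T) = E[T²] − (E[T])² = 33.3 − (5.2)² = 6.26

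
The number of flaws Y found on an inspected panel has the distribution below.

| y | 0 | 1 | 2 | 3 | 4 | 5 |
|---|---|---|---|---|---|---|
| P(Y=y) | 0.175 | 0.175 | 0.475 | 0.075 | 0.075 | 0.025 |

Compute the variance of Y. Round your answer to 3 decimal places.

1.424

E[Y] = (0)(0.175) + (1)(0.175) + (2)(0.475) + (3)(0.075) + (4)(0.075) + (5)(0.025) = 1.775
E[Y²] = (0)²(0.175) + (1)²(0.175) + (2)²(0.475) + (3)²(0.075) + (4)²(0.075) + (5)²(0.025) = 4.575
V(Y) = E[Y²] − (E[Y])² = 4.575 − (1.775)² = 1.424375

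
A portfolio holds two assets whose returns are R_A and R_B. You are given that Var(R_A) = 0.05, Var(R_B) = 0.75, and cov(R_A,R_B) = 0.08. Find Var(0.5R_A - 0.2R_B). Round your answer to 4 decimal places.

0.0265

Var(0.5R_A - 0.2R_B) = (0.5)²·Var(R_A) + (-0.2)²·Var(R_B) + 2·(0.5)·(-0.2)·cov(R_A,R_B)
= 0.25·0.05 + 0.04·0.75 + -0.2·0.08 = 0.0265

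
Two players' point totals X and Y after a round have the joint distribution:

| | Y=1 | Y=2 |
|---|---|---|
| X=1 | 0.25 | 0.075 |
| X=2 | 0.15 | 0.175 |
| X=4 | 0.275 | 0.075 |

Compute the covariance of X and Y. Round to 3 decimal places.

-0.047

E[X] = 2.375,  E[Y] = 1.325
E[XY] = 3.1
Cov(X,Y) = E[XY] − E[X]E[Y] = 3.1 − (2.375)(1.325) = -0.046875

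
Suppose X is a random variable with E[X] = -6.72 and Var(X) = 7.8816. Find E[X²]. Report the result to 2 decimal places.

E[X²] = Var(X) + (E[X])² = 7.8816 + (-6.72)² = 53.04

53.04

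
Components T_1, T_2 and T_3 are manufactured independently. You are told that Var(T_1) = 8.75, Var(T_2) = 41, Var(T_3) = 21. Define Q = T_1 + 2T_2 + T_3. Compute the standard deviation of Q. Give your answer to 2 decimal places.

13.92

By independence, Var(Q) = (1)²Var(T_1) + (2)²Var(T_2) + (1)²Var(T_3)
= (1)²·8.75 + (2)²·41 + (1)²·21 = 193.75
SD(Q) = √193.75 ≈ 13.92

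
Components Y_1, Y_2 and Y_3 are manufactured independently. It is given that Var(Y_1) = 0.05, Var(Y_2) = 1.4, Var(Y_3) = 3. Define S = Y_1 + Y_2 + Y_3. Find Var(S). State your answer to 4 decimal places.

4.4500

By independence, Var(S) = (1)²Var(Y_1) + (1)²Var(Y_2) + (1)²Var(Y_3)
= (1)²·0.05 + (1)²·1.4 + (1)²·3 = 4.45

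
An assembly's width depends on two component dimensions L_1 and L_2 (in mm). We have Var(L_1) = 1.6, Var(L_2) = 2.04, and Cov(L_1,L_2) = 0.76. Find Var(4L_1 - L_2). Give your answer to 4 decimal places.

Var(4L_1 - L_2) = (4)²·Var(L_1) + (-1)²·Var(L_2) + 2·(4)·(-1)·Cov(L_1,L_2)
= 16·1.6 + 1·2.04 + -8·0.76 = 21.56

21.5600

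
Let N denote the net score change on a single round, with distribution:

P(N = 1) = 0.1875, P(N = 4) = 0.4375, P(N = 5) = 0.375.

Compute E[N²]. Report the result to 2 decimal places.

E[N²] = (1)²(0.1875) + (4)²(0.4375) + (5)²(0.375) = 16.5625

16.56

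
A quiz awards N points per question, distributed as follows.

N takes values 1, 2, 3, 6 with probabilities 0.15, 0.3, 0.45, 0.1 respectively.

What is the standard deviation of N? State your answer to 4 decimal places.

E[N] = (1)(0.15) + (2)(0.3) + (3)(0.45) + (6)(0.1) = 2.7
E[N²] = (1)²(0.15) + (2)²(0.3) + (3)²(0.45) + (6)²(0.1) = 9
V(N) = E[N²] − (E[N])² = 9 − (2.7)² = 1.71
σ(N) = √1.71 ≈ 1.3077

1.3077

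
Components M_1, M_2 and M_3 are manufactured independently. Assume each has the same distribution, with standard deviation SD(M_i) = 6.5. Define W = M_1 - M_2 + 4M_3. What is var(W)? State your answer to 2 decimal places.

760.50

var(M_i) = (6.5)² = 42.25
By independence, var(W) = (1)²var(M_1) + (-1)²var(M_2) + (4)²var(M_3)
= (1)²·42.25 + (-1)²·42.25 + (4)²·42.25 = 760.5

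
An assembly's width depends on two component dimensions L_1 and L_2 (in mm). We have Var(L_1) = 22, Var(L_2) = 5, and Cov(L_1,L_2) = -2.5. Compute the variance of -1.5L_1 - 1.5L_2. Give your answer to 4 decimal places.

49.5000

Var(-1.5L_1 - 1.5L_2) = (-1.5)²·Var(L_1) + (-1.5)²·Var(L_2) + 2·(-1.5)·(-1.5)·Cov(L_1,L_2)
= 2.25·22 + 2.25·5 + 4.5·-2.5 = 49.5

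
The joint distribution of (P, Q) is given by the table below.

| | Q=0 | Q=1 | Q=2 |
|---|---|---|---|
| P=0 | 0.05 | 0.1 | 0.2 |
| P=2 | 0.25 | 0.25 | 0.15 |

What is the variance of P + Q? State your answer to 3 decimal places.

1.028

E[P] = 1.3,  E[Q] = 1.05,  E[PQ] = 1.1
Var(P) = 2.6 − (1.3)² = 0.91;  Var(Q) = 1.75 − (1.05)² = 0.6475
Cov(P,Q) = 1.1 − (1.3)(1.05) = -0.265
Var(P + Q) = (1)²·0.91 + (1)²·0.6475 + 2·(1)·(1)·-0.265 = 1.0275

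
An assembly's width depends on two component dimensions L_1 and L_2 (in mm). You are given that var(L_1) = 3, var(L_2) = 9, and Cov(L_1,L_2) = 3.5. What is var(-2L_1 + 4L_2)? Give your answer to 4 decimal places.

var(-2L_1 + 4L_2) = (-2)²·var(L_1) + (4)²·var(L_2) + 2·(-2)·(4)·Cov(L_1,L_2)
= 4·3 + 16·9 + -16·3.5 = 100

100.0000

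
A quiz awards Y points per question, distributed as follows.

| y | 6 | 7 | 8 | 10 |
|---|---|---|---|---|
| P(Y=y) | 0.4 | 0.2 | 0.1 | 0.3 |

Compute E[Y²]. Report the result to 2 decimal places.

60.60

E[Y²] = (6)²(0.4) + (7)²(0.2) + (8)²(0.1) + (10)²(0.3) = 60.6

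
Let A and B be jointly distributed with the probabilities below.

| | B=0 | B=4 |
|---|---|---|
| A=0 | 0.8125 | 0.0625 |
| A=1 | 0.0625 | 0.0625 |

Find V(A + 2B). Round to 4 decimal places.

7.8594

E[A] = 0.125,  E[B] = 0.5,  E[AB] = 0.25
V(A) = 0.125 − (0.125)² = 0.109375;  V(B) = 2 − (0.5)² = 1.75
Cov(A,B) = 0.25 − (0.125)(0.5) = 0.1875
V(A + 2B) = (1)²·0.109375 + (2)²·1.75 + 2·(1)·(2)·0.1875 = 7.859375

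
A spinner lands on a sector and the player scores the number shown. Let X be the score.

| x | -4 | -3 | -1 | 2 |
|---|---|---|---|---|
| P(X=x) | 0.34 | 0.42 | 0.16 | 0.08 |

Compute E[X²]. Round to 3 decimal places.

E[X²] = (-4)²(0.34) + (-3)²(0.42) + (-1)²(0.16) + (2)²(0.08) = 9.7

9.700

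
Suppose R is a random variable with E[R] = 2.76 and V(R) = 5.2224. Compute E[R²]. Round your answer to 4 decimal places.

12.8400

E[R²] = V(R) + (E[R])² = 5.2224 + (2.76)² = 12.84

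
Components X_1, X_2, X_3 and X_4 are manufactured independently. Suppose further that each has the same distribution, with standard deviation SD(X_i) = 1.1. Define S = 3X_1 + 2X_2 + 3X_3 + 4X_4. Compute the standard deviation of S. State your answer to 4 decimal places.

6.7809

V(X_i) = (1.1)² = 1.21
By independence, V(S) = (3)²V(X_1) + (2)²V(X_2) + (3)²V(X_3) + (4)²V(X_4)
= (3)²·1.21 + (2)²·1.21 + (3)²·1.21 + (4)²·1.21 = 45.98
SD(S) = √45.98 ≈ 6.7809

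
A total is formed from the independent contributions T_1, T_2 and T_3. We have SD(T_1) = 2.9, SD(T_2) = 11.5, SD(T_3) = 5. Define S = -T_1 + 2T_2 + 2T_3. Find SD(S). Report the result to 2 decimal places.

25.25

Var(T_1) = 8.41, Var(T_2) = 132.25, Var(T_3) = 25
By independence, Var(S) = (-1)²Var(T_1) + (2)²Var(T_2) + (2)²Var(T_3)
= (-1)²·8.41 + (2)²·132.25 + (2)²·25 = 637.41
SD(S) = √637.41 ≈ 25.25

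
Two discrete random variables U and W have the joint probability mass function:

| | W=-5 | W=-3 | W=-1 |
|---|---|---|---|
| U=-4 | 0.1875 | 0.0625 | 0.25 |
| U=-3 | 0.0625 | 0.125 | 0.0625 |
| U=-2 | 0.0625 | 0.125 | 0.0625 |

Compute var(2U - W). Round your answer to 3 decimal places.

E[U] = -3.25,  E[W] = -2.875,  E[UW] = 9.25
var(U) = 11.25 − (-3.25)² = 0.6875;  var(W) = 11 − (-2.875)² = 2.734375
Cov(U,W) = 9.25 − (-3.25)(-2.875) = -0.09375
var(2U - W) = (2)²·0.6875 + (-1)²·2.734375 + 2·(2)·(-1)·-0.09375 = 5.859375

5.859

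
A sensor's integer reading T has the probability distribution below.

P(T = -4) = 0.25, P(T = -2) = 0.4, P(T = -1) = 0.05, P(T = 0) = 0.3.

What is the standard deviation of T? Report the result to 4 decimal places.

E[T] = (-4)(0.25) + (-2)(0.4) + (-1)(0.05) + (0)(0.3) = -1.85
E[T²] = (-4)²(0.25) + (-2)²(0.4) + (-1)²(0.05) + (0)²(0.3) = 5.65
var(T) = E[T²] − (E[T])² = 5.65 − (-1.85)² = 2.2275
σ(T) = √2.2275 ≈ 1.4925

1.4925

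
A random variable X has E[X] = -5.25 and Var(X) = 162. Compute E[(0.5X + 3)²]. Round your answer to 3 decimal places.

40.641

E[0.5X + 3] = 0.5·-5.25 + 3 = 0.375
Var(0.5X + 3) = (0.5)²·162 = 40.5
E[(0.5X + 3)²] = Var((0.5X + 3)) + (E[(0.5X + 3)])² = 40.5 + (0.375)² = 40.640625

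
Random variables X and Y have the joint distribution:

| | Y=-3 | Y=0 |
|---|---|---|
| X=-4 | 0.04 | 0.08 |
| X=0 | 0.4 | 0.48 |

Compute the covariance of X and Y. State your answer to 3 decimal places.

-0.154

E[X] = -0.48,  E[Y] = -1.32
E[XY] = 0.48
cov(X,Y) = E[XY] − E[X]E[Y] = 0.48 − (-0.48)(-1.32) = -0.1536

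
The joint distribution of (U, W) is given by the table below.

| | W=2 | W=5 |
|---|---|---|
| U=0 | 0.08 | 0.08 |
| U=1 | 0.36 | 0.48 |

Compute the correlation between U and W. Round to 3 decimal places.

E[U] = 0.84,  E[W] = 3.68
E[UW] = 3.12
Cov(U,W) = E[UW] − E[U]E[W] = 3.12 − (0.84)(3.68) = 0.0288
Var(U) = 0.1344,  Var(W) = 2.2176
ρ = 0.0288 / √(0.1344·2.2176) ≈ 0.053

0.053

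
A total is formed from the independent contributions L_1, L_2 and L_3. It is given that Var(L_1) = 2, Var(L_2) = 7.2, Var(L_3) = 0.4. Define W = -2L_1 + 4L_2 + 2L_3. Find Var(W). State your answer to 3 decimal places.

By independence, Var(W) = (-2)²Var(L_1) + (4)²Var(L_2) + (2)²Var(L_3)
= (-2)²·2 + (4)²·7.2 + (2)²·0.4 = 124.8

124.800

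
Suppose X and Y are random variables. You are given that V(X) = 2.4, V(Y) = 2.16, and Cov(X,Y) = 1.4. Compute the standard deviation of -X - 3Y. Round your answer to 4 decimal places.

V(-X - 3Y) = (-1)²·V(X) + (-3)²·V(Y) + 2·(-1)·(-3)·Cov(X,Y)
= 1·2.4 + 9·2.16 + 6·1.4 = 30.24
SD(-X - 3Y) = √30.24 ≈ 5.4991

5.4991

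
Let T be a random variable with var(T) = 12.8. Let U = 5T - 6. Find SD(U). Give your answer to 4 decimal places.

17.8885

var(5T - 6) = (5)²·12.8 = 320
SD(U) = √320 ≈ 17.8885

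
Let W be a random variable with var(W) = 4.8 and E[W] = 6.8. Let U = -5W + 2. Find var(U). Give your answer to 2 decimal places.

120.00

var(-5W + 2) = (-5)²·var(W) = 25·4.8 = 120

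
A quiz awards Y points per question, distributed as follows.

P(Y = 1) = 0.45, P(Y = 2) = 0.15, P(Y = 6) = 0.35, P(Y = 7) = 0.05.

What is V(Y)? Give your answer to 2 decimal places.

5.86

E[Y] = (1)(0.45) + (2)(0.15) + (6)(0.35) + (7)(0.05) = 3.2
E[Y²] = (1)²(0.45) + (2)²(0.15) + (6)²(0.35) + (7)²(0.05) = 16.1
V(Y) = E[Y²] − (E[Y])² = 16.1 − (3.2)² = 5.86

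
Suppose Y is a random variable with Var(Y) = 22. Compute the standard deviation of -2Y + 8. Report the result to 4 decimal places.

9.3808

Var(-2Y + 8) = (-2)²·22 = 88
sd(-2Y + 8) = √88 ≈ 9.3808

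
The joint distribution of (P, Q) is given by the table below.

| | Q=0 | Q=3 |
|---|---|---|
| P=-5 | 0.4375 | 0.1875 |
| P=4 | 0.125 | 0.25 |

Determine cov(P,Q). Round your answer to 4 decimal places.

E[P] = -1.625,  E[Q] = 1.3125
E[PQ] = 0.1875
cov(P,Q) = E[PQ] − E[P]E[Q] = 0.1875 − (-1.625)(1.3125) = 2.3203125

2.3203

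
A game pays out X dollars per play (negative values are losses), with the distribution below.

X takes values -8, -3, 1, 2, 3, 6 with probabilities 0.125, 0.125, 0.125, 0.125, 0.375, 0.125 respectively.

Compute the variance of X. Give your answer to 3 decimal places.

16.859

E[X] = (-8)(0.125) + (-3)(0.125) + (1)(0.125) + (2)(0.125) + (3)(0.375) + (6)(0.125) = 0.875
E[X²] = (-8)²(0.125) + (-3)²(0.125) + (1)²(0.125) + (2)²(0.125) + (3)²(0.375) + (6)²(0.125) = 17.625
Var(X) = E[X²] − (E[X])² = 17.625 − (0.875)² = 16.859375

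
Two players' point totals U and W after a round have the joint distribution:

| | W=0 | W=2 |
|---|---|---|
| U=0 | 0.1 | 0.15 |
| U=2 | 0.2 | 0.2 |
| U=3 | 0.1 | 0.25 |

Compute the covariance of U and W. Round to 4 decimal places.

0.0800

E[U] = 1.85,  E[W] = 1.2
E[UW] = 2.3
Cov(U,W) = E[UW] − E[U]E[W] = 2.3 − (1.85)(1.2) = 0.08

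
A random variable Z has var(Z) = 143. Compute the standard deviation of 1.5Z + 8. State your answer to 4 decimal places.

var(1.5Z + 8) = (1.5)²·143 = 321.75
sd(1.5Z + 8) = √321.75 ≈ 17.9374

17.9374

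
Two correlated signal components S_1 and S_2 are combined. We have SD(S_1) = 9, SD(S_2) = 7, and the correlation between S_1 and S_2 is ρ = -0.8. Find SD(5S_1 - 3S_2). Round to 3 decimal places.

63.071

var(S_1) = (9)² = 81;  var(S_2) = (7)² = 49
Cov(S_1,S_2) = ρ·SD(S_1)·SD(S_2) = -0.8·9·7 = -50.4
var(5S_1 - 3S_2) = (5)²·var(S_1) + (-3)²·var(S_2) + 2·(5)·(-3)·Cov(S_1,S_2)
= 25·81 + 9·49 + -30·-50.4 = 3978
SD(5S_1 - 3S_2) = √3978 ≈ 63.071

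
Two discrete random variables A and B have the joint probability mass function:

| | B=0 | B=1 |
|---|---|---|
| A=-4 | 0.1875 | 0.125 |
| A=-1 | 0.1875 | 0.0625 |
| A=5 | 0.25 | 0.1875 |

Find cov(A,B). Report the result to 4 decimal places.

0.1172

E[A] = 0.6875,  E[B] = 0.375
E[AB] = 0.375
cov(A,B) = E[AB] − E[A]E[B] = 0.375 − (0.6875)(0.375) = 0.1171875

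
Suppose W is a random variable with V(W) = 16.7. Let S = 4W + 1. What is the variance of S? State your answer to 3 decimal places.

V(4W + 1) = (4)²·V(W) = 16·16.7 = 267.2

267.200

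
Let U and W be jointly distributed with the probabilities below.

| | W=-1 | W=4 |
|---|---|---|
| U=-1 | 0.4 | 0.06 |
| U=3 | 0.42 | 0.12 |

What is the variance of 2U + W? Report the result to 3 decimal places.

E[U] = 1.16,  E[W] = -0.1,  E[UW] = 0.34
V(U) = 5.32 − (1.16)² = 3.9744;  V(W) = 3.7 − (-0.1)² = 3.69
cov(U,W) = 0.34 − (1.16)(-0.1) = 0.456
V(2U + W) = (2)²·3.9744 + (1)²·3.69 + 2·(2)·(1)·0.456 = 21.4116

21.412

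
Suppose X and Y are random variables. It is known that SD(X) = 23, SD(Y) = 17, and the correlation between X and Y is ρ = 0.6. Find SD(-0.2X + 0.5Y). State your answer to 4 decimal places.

6.8184

Var(X) = (23)² = 529;  Var(Y) = (17)² = 289
Cov(X,Y) = ρ·SD(X)·SD(Y) = 0.6·23·17 = 234.6
Var(-0.2X + 0.5Y) = (-0.2)²·Var(X) + (0.5)²·Var(Y) + 2·(-0.2)·(0.5)·Cov(X,Y)
= 0.04·529 + 0.25·289 + -0.2·234.6 = 46.49
SD(-0.2X + 0.5Y) = √46.49 ≈ 6.8184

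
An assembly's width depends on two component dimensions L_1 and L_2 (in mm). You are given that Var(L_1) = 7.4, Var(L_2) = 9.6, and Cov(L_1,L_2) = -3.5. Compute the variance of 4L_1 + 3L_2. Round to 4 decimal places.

Var(4L_1 + 3L_2) = (4)²·Var(L_1) + (3)²·Var(L_2) + 2·(4)·(3)·Cov(L_1,L_2)
= 16·7.4 + 9·9.6 + 24·-3.5 = 120.8

120.8000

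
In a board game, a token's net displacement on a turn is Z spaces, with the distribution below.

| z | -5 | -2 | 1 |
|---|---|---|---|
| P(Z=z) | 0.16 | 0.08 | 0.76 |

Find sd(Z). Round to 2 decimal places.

E[Z] = (-5)(0.16) + (-2)(0.08) + (1)(0.76) = -0.2
E[Z²] = (-5)²(0.16) + (-2)²(0.08) + (1)²(0.76) = 5.08
V(Z) = E[Z²] − (E[Z])² = 5.08 − (-0.2)² = 5.04
sd(Z) = √5.04 ≈ 2.24

2.24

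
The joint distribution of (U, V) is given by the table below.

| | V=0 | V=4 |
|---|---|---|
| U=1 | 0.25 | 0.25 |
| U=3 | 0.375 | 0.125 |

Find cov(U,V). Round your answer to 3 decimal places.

E[U] = 2,  E[V] = 1.5
E[UV] = 2.5
cov(U,V) = E[UV] − E[U]E[V] = 2.5 − (2)(1.5) = -0.5

-0.500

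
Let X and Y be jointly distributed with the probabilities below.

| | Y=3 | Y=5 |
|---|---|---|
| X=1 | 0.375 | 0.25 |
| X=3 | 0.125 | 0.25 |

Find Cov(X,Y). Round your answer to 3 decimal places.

E[X] = 1.75,  E[Y] = 4
E[XY] = 7.25
Cov(X,Y) = E[XY] − E[X]E[Y] = 7.25 − (1.75)(4) = 0.25

0.250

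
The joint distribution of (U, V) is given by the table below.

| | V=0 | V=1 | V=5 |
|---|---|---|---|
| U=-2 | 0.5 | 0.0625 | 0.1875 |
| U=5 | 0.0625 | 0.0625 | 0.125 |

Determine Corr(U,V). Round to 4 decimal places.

E[U] = -0.25,  E[V] = 1.6875
E[UV] = 1.4375
cov(U,V) = E[UV] − E[U]E[V] = 1.4375 − (-0.25)(1.6875) = 1.859375
Var(U) = 9.1875,  Var(V) = 5.08984375
ρ = 1.859375 / √(9.1875·5.08984375) ≈ 0.2719

0.2719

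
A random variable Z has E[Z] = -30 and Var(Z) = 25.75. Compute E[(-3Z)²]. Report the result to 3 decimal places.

E[-3Z] = -3·-30 = 90
Var(-3Z) = (-3)²·25.75 = 231.75
E[(-3Z)²] = Var((-3Z)) + (E[(-3Z)])² = 231.75 + (90)² = 8331.75

8331.750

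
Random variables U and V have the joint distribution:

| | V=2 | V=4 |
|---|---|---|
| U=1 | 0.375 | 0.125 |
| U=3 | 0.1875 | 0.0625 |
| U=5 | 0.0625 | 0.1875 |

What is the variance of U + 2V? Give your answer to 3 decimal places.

E[U] = 2.5,  E[V] = 2.75,  E[UV] = 7.5
var(U) = 9 − (2.5)² = 2.75;  var(V) = 8.5 − (2.75)² = 0.9375
Cov(U,V) = 7.5 − (2.5)(2.75) = 0.625
var(U + 2V) = (1)²·2.75 + (2)²·0.9375 + 2·(1)·(2)·0.625 = 9

9.000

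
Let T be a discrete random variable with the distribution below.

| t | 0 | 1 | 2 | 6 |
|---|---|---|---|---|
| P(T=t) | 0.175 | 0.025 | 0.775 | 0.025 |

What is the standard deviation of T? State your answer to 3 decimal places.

1.024

E[T] = (0)(0.175) + (1)(0.025) + (2)(0.775) + (6)(0.025) = 1.725
E[T²] = (0)²(0.175) + (1)²(0.025) + (2)²(0.775) + (6)²(0.025) = 4.025
Var(T) = E[T²] − (E[T])² = 4.025 − (1.725)² = 1.049375
SD(T) = √1.049375 ≈ 1.024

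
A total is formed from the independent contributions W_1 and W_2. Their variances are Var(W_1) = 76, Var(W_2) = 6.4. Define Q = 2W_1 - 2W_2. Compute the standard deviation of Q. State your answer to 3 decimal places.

18.155

By independence, Var(Q) = (2)²Var(W_1) + (-2)²Var(W_2)
= (2)²·76 + (-2)²·6.4 = 329.6
SD(Q) = √329.6 ≈ 18.155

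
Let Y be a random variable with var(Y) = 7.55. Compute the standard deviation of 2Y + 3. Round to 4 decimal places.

5.4955

var(2Y + 3) = (2)²·7.55 = 30.2
sd(2Y + 3) = √30.2 ≈ 5.4955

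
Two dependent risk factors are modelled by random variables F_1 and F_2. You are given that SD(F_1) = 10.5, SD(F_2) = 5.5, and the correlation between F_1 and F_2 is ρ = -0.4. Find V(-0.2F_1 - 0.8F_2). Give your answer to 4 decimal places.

16.3780

V(F_1) = (10.5)² = 110.25;  V(F_2) = (5.5)² = 30.25
cov(F_1,F_2) = ρ·SD(F_1)·SD(F_2) = -0.4·10.5·5.5 = -23.1
V(-0.2F_1 - 0.8F_2) = (-0.2)²·V(F_1) + (-0.8)²·V(F_2) + 2·(-0.2)·(-0.8)·cov(F_1,F_2)
= 0.04·110.25 + 0.64·30.25 + 0.32·-23.1 = 16.378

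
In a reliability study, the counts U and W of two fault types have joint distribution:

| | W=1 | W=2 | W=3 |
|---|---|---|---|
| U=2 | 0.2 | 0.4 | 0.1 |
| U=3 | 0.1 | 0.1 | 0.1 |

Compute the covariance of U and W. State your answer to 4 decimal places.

E[U] = 2.3,  E[W] = 1.9
E[UW] = 4.4
Cov(U,W) = E[UW] − E[U]E[W] = 4.4 − (2.3)(1.9) = 0.03

0.0300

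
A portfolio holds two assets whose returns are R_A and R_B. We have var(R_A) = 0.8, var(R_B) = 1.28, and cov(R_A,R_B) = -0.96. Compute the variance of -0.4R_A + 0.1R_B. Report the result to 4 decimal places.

0.2176

var(-0.4R_A + 0.1R_B) = (-0.4)²·var(R_A) + (0.1)²·var(R_B) + 2·(-0.4)·(0.1)·cov(R_A,R_B)
= 0.16·0.8 + 0.01·1.28 + -0.08·-0.96 = 0.2176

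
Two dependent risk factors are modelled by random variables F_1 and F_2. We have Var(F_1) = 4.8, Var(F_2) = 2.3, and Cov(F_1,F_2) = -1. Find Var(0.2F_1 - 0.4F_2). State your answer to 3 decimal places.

0.720

Var(0.2F_1 - 0.4F_2) = (0.2)²·Var(F_1) + (-0.4)²·Var(F_2) + 2·(0.2)·(-0.4)·Cov(F_1,F_2)
= 0.04·4.8 + 0.16·2.3 + -0.16·-1 = 0.72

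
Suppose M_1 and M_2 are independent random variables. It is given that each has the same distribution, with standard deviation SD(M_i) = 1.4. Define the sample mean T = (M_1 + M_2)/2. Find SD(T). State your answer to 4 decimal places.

0.9899

Var(M_i) = (1.4)² = 1.96
By independence, Var(T) = (0.5)²Var(M_1) + (0.5)²Var(M_2)
= (0.5)²·1.96 + (0.5)²·1.96 = 0.98
SD(T) = √0.98 ≈ 0.9899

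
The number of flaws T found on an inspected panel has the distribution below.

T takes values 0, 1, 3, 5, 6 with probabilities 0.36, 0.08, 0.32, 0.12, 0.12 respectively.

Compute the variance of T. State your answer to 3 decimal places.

E[T] = (0)(0.36) + (1)(0.08) + (3)(0.32) + (5)(0.12) + (6)(0.12) = 2.36
E[T²] = (0)²(0.36) + (1)²(0.08) + (3)²(0.32) + (5)²(0.12) + (6)²(0.12) = 10.28
var(T) = E[T²] − (E[T])² = 10.28 − (2.36)² = 4.7104

4.710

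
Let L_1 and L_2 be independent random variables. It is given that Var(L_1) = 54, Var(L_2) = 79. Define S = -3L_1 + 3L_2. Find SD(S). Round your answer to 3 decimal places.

By independence, Var(S) = (-3)²Var(L_1) + (3)²Var(L_2)
= (-3)²·54 + (3)²·79 = 1197
SD(S) = √1197 ≈ 34.598

34.598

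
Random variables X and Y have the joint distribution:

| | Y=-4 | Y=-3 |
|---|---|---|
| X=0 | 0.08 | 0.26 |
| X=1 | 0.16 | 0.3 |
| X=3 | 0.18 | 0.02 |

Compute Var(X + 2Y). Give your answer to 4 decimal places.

1.0916

E[X] = 1.06,  E[Y] = -3.42,  E[XY] = -3.88
Var(X) = 2.26 − (1.06)² = 1.1364;  Var(Y) = 11.94 − (-3.42)² = 0.2436
cov(X,Y) = -3.88 − (1.06)(-3.42) = -0.2548
Var(X + 2Y) = (1)²·1.1364 + (2)²·0.2436 + 2·(1)·(2)·-0.2548 = 1.0916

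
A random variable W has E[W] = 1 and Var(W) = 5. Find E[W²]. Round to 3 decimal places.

6.000

E[W²] = Var(W) + (E[W])² = 5 + (1)² = 6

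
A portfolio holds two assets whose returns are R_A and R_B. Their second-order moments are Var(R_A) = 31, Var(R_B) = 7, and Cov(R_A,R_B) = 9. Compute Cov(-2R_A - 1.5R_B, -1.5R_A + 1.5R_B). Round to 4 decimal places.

70.5000

Cov(-2R_A - 1.5R_B, -1.5R_A + 1.5R_B) = (-2)(-1.5)Var(R_A) + (-1.5)(1.5)Var(R_B) + [(-2)(1.5) + (-1.5)(-1.5)]Cov(R_A,R_B)
= 3·31 + -2.25·7 + -0.75·9 = 70.5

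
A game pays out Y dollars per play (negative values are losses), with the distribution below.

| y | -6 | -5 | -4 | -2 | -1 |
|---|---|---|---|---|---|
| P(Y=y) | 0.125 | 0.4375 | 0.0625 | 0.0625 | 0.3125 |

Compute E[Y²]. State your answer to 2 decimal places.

17.00

E[Y²] = (-6)²(0.125) + (-5)²(0.4375) + (-4)²(0.0625) + (-2)²(0.0625) + (-1)²(0.3125) = 17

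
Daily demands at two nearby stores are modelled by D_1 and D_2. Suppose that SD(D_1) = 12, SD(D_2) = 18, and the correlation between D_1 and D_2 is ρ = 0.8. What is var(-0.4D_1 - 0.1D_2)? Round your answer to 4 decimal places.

var(D_1) = (12)² = 144;  var(D_2) = (18)² = 324
Cov(D_1,D_2) = ρ·SD(D_1)·SD(D_2) = 0.8·12·18 = 172.8
var(-0.4D_1 - 0.1D_2) = (-0.4)²·var(D_1) + (-0.1)²·var(D_2) + 2·(-0.4)·(-0.1)·Cov(D_1,D_2)
= 0.16·144 + 0.01·324 + 0.08·172.8 = 40.104

40.1040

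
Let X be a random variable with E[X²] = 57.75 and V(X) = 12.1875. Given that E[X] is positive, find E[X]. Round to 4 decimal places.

(E[X])² = E[X²] − V(X) = 57.75 − 12.1875 = 45.5625
E[X] = √45.5625 = 6.75

6.7500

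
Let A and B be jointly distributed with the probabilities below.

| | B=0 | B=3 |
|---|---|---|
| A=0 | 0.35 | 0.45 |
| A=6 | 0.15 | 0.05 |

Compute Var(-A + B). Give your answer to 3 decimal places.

9.810

E[A] = 1.2,  E[B] = 1.5,  E[AB] = 0.9
Var(A) = 7.2 − (1.2)² = 5.76;  Var(B) = 4.5 − (1.5)² = 2.25
Cov(A,B) = 0.9 − (1.2)(1.5) = -0.9
Var(-A + B) = (-1)²·5.76 + (1)²·2.25 + 2·(-1)·(1)·-0.9 = 9.81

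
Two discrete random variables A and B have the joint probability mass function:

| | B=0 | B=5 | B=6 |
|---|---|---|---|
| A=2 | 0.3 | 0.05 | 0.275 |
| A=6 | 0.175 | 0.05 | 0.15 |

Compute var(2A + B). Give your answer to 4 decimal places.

23.5975

E[A] = 3.5,  E[B] = 3.05,  E[AB] = 10.7
var(A) = 16 − (3.5)² = 3.75;  var(B) = 17.8 − (3.05)² = 8.4975
Cov(A,B) = 10.7 − (3.5)(3.05) = 0.025
var(2A + B) = (2)²·3.75 + (1)²·8.4975 + 2·(2)·(1)·0.025 = 23.5975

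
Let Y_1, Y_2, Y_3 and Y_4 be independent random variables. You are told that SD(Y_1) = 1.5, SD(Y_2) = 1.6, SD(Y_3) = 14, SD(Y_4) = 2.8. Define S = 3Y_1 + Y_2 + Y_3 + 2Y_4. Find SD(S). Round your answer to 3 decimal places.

15.817

V(Y_1) = 2.25, V(Y_2) = 2.56, V(Y_3) = 196, V(Y_4) = 7.84
By independence, V(S) = (3)²V(Y_1) + (1)²V(Y_2) + (1)²V(Y_3) + (2)²V(Y_4)
= (3)²·2.25 + (1)²·2.56 + (1)²·196 + (2)²·7.84 = 250.17
SD(S) = √250.17 ≈ 15.817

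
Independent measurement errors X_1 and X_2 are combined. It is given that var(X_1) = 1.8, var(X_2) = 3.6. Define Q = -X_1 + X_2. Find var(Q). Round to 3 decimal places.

By independence, var(Q) = (-1)²var(X_1) + (1)²var(X_2)
= (-1)²·1.8 + (1)²·3.6 = 5.4

5.400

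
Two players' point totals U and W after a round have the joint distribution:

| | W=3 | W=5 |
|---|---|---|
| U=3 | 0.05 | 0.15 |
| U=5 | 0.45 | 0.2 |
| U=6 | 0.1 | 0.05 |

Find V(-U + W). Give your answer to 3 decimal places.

2.448

E[U] = 4.75,  E[W] = 3.8,  E[UW] = 17.75
V(U) = 23.45 − (4.75)² = 0.8875;  V(W) = 15.4 − (3.8)² = 0.96
Cov(U,W) = 17.75 − (4.75)(3.8) = -0.3
V(-U + W) = (-1)²·0.8875 + (1)²·0.96 + 2·(-1)·(1)·-0.3 = 2.4475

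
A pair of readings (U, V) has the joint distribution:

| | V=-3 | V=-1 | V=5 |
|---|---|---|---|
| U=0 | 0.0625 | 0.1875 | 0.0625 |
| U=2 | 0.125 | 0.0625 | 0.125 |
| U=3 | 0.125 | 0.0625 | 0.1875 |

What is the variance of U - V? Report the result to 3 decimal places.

E[U] = 1.75,  E[V] = 0.625,  E[UV] = 1.875
Var(U) = 4.625 − (1.75)² = 1.5625;  Var(V) = 12.5 − (0.625)² = 12.109375
Cov(U,V) = 1.875 − (1.75)(0.625) = 0.78125
Var(U - V) = (1)²·1.5625 + (-1)²·12.109375 + 2·(1)·(-1)·0.78125 = 12.109375

12.109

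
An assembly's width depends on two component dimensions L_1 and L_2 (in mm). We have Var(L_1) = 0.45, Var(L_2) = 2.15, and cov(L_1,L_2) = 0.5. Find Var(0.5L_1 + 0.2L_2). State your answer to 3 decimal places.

Var(0.5L_1 + 0.2L_2) = (0.5)²·Var(L_1) + (0.2)²·Var(L_2) + 2·(0.5)·(0.2)·cov(L_1,L_2)
= 0.25·0.45 + 0.04·2.15 + 0.2·0.5 = 0.2985

0.299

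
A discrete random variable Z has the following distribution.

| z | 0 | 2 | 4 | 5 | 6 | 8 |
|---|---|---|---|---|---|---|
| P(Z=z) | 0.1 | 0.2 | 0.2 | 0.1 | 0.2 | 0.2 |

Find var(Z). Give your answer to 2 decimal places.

E[Z] = (0)(0.1) + (2)(0.2) + (4)(0.2) + (5)(0.1) + (6)(0.2) + (8)(0.2) = 4.5
E[Z²] = (0)²(0.1) + (2)²(0.2) + (4)²(0.2) + (5)²(0.1) + (6)²(0.2) + (8)²(0.2) = 26.5
var(Z) = E[Z²] − (E[Z])² = 26.5 − (4.5)² = 6.25

6.25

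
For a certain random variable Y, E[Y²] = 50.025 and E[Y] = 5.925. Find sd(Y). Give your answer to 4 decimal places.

Var(Y) = 50.025 − (5.925)² = 14.919375
sd(Y) = √14.919375 ≈ 3.8626

3.8626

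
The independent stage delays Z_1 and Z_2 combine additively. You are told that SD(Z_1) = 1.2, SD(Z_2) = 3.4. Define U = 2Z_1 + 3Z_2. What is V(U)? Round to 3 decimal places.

V(Z_1) = 1.44, V(Z_2) = 11.56
By independence, V(U) = (2)²V(Z_1) + (3)²V(Z_2)
= (2)²·1.44 + (3)²·11.56 = 109.8

109.800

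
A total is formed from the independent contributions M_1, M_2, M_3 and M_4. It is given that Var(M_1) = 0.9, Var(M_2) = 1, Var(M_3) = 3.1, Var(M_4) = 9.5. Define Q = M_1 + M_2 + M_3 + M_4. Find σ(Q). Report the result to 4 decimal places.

3.8079

By independence, Var(Q) = (1)²Var(M_1) + (1)²Var(M_2) + (1)²Var(M_3) + (1)²Var(M_4)
= (1)²·0.9 + (1)²·1 + (1)²·3.1 + (1)²·9.5 = 14.5
σ(Q) = √14.5 ≈ 3.8079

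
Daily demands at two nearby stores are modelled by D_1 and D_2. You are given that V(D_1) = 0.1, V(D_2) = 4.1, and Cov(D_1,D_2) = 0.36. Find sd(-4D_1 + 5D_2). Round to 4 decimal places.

V(-4D_1 + 5D_2) = (-4)²·V(D_1) + (5)²·V(D_2) + 2·(-4)·(5)·Cov(D_1,D_2)
= 16·0.1 + 25·4.1 + -40·0.36 = 89.7
sd(-4D_1 + 5D_2) = √89.7 ≈ 9.4710

9.4710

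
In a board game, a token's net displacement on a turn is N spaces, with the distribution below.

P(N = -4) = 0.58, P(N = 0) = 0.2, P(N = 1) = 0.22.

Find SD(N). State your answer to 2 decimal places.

E[N] = (-4)(0.58) + (0)(0.2) + (1)(0.22) = -2.1
E[N²] = (-4)²(0.58) + (0)²(0.2) + (1)²(0.22) = 9.5
var(N) = E[N²] − (E[N])² = 9.5 − (-2.1)² = 5.09
SD(N) = √5.09 ≈ 2.26

2.26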